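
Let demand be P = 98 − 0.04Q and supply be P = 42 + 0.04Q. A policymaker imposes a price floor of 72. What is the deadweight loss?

Competitive equilibrium: 98 − 0.04Q = 42 + 0.04Q → Q* = 700, P* = 70.
At the floor P = 72, quantity demanded = (98 − 72)/0.04 = 650.
Sellers' marginal cost at Q' = 650: 42 + 0.04·650 = 68.
ΔQ = 700 − 650 = 50; wedge = 72 − 68 = 4.
The triangle = ½ × 50 × 4 = 100.

100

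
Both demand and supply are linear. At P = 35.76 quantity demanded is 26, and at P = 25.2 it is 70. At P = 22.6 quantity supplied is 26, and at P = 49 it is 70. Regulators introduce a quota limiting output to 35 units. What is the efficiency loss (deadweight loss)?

18.67

Demand slope = (25.2 − 35.76)/(70 − 26) = −0.24, so P = 42 − 0.24Q.
Supply slope = (49 − 22.6)/(70 − 26) = 0.6, so P = 7 + 0.6Q.
Competitive equilibrium: 42 − 0.24Q = 7 + 0.6Q → Q* = 41.6667, P* = 32.
At Q = 35: demand price = 42 − 0.24·35 = 33.6; supply price = 7 + 0.6·35 = 28.
ΔQ = 41.6667 − 35 = 6.6667; wedge = 33.6 − 28 = 5.6.
DWL = ½ × 6.6667 × 5.6 = 18.67.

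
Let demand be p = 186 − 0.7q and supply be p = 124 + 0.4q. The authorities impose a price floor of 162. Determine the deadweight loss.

268.09

Competitive equilibrium: 186 − 0.7q = 124 + 0.4q → q* = 56.3636, p* = 146.5455.
At the floor p = 162, quantity demanded = (186 − 162)/0.7 = 34.2857.
Sellers' marginal cost at q' = 34.2857: 124 + 0.4·34.2857 = 137.7143.
Δq = 56.3636 − 34.2857 = 22.0779; wedge = 162 − 137.7143 = 24.2857.
DWL = ½ × 22.0779 × 24.2857 = 268.09.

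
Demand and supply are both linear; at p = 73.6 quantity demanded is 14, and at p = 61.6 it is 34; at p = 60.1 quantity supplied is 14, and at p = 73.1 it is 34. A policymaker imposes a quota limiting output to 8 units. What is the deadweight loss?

176.40

Demand slope = (61.6 − 73.6)/(34 − 14) = −0.6, so p = 82 − 0.6q.
Supply slope = (73.1 − 60.1)/(34 − 14) = 0.65, so p = 51 + 0.65q.
Competitive equilibrium: 82 − 0.6q = 51 + 0.65q → q* = 24.8, p* = 67.12.
At q = 8: demand price = 82 − 0.6·8 = 77.2; supply price = 51 + 0.65·8 = 56.2.
Δq = 24.8 − 8 = 16.8; wedge = 77.2 − 56.2 = 21.
The triangle = ½ × 16.8 × 21 = 176.40.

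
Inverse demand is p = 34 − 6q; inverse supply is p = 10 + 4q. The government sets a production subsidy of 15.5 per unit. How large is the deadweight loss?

Competitive equilibrium: 34 − 6q = 10 + 4q → q* = 2.4, p* = 19.6.
The subsidy lowers effective supply by 15.5: p = 4q − 5.5.
New quantity: 34 − 6q = 4q − 5.5 → q' = 3.95.
Overproduction Δq = 3.95 − 2.4 = 1.55; wedge = subsidy = 15.5.
Welfare loss = ½ × 1.55 × 15.5 = 12.01.

12.01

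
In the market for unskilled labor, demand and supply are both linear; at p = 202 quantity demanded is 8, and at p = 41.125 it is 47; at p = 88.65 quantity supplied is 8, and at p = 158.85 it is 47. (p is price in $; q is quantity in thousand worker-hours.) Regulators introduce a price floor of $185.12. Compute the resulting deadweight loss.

$670 thousand

Demand slope = (41.125 − 202)/(47 − 8) = −4.125, so p = 235 − 4.125q.
Supply slope = (158.85 − 88.65)/(47 − 8) = 1.8, so p = 74.25 + 1.8q.
Competitive equilibrium: 235 − 4.125q = 74.25 + 1.8q → q* = 27.1308, p* = 123.08544.
At the floor p = 185.12, quantity demanded = (235 − 185.12)/4.125 = 12.09212.
Sellers' marginal cost at q' = 12.09212: 74.25 + 1.8·12.09212 = 96.01582.
Δq = 27.1308 − 12.09212 = 15.03868; wedge = 185.12 − 96.01582 = 89.10418.
Welfare loss = ½ × 15.03868 × 89.10418 = $670 thousand.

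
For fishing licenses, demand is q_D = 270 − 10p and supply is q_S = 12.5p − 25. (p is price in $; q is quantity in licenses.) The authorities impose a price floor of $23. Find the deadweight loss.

In inverse form: demand p = 27 − 0.1q, supply p = 2 + 0.08q.
Competitive equilibrium: 27 − 0.1q = 2 + 0.08q → q* = 138.8889, p* = 13.1111.
At the floor p = 23, quantity demanded = (27 − 23)/0.1 = 40.
Sellers' marginal cost at q' = 40: 2 + 0.08·40 = 5.2.
Δq = 138.8889 − 40 = 98.8889; wedge = 23 − 5.2 = 17.8.
The triangle = ½ × 98.8889 × 17.8 = $880.11.

$880.11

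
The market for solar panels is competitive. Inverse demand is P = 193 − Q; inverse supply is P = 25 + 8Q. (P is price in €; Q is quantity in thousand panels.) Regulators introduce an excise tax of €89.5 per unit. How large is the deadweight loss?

€445.01 thousand

Competitive equilibrium: 193 − Q = 25 + 8Q → Q* = 18.66667, P* = 174.33333.
With the tax, the buyer price exceeds the seller price by 89.5: (193 − Q) − (25 + 8Q) = 89.5 → Q' = 8.72222.
ΔQ = 18.66667 − 8.72222 = 9.94445; the wedge equals the tax, 89.5.
Deadweight loss = ½ × 9.94445 × 89.5 = €445.01 thousand.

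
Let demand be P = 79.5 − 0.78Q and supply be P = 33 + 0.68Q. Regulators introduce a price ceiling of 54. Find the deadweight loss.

Competitive equilibrium: 79.5 − 0.78Q = 33 + 0.68Q → Q* = 31.8493, P* = 54.6575.
At the ceiling P = 54, quantity supplied = (54 − 33)/0.68 = 30.8824.
Willingness to pay at Q' = 30.8824: 79.5 − 0.78·30.8824 = 55.4117.
ΔQ = 31.8493 − 30.8824 = 0.9669; wedge = 55.4117 − 54 = 1.4117.
DWL = ½ × 0.9669 × 1.4117 = 0.68.

0.68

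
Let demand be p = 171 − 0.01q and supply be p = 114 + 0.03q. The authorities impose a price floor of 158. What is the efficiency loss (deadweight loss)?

312.50

Competitive equilibrium: 171 − 0.01q = 114 + 0.03q → q* = 1425, p* = 156.75.
At the floor p = 158, quantity demanded = (171 − 158)/0.01 = 1300.
Sellers' marginal cost at q' = 1300: 114 + 0.03·1300 = 153.
Δq = 1425 − 1300 = 125; wedge = 158 − 153 = 5.
Deadweight loss = ½ × 125 × 5 = 312.50.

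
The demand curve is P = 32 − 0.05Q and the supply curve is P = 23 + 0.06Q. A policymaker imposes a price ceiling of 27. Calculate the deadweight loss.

Competitive equilibrium: 32 − 0.05Q = 23 + 0.06Q → Q* = 81.8182, P* = 27.9091.
At the ceiling P = 27, quantity supplied = (27 − 23)/0.06 = 66.6667.
Willingness to pay at Q' = 66.6667: 32 − 0.05·66.6667 = 28.6667.
ΔQ = 81.8182 − 66.6667 = 15.1515; wedge = 28.6667 − 27 = 1.6667.
Welfare loss = ½ × 15.1515 × 1.6667 = 12.63.

12.63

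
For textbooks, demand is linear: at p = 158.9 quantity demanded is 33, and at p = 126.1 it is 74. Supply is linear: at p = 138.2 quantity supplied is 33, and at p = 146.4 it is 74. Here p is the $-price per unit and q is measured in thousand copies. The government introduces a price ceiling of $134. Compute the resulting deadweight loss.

Demand slope = (126.1 − 158.9)/(74 − 33) = −0.8, so p = 185.3 − 0.8q.
Supply slope = (146.4 − 138.2)/(74 − 33) = 0.2, so p = 131.6 + 0.2q.
Competitive equilibrium: 185.3 − 0.8q = 131.6 + 0.2q → q* = 53.7, p* = 142.34.
At the ceiling p = 134, quantity supplied = (134 − 131.6)/0.2 = 12.
Willingness to pay at q' = 12: 185.3 − 0.8·12 = 175.7.
Δq = 53.7 − 12 = 41.7; wedge = 175.7 − 134 = 41.7.
DWL = ½ × 41.7 × 41.7 = $869.445 thousand.

$869.445 thousand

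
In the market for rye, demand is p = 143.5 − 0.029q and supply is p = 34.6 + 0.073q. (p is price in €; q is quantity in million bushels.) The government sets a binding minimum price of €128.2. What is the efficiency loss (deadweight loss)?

€14874.95 million

Competitive equilibrium: 143.5 − 0.029q = 34.6 + 0.073q → q* = 1067.6471, p* = 112.5382.
At the floor p = 128.2, quantity demanded = (143.5 − 128.2)/0.029 = 527.5862.
Sellers' marginal cost at q' = 527.5862: 34.6 + 0.073·527.5862 = 73.1138.
Δq = 1067.6471 − 527.5862 = 540.0609; wedge = 128.2 − 73.1138 = 55.0862.
Deadweight loss = ½ × 540.0609 × 55.0862 = €14874.95 million.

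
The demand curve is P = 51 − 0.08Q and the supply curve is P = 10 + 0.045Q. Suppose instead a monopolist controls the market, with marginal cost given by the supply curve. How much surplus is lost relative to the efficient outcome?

Competitive equilibrium: 51 − 0.08Q = 10 + 0.045Q → Q* = 328, P* = 24.76.
Marginal revenue: MR = 51 − 0.16Q. Set MR = MC: 51 − 0.16Q = 10 + 0.045Q → Q_m = 200.
Price P_m = 51 − 0.08·200 = 35; MC(Q_m) = 10 + 0.045·200 = 19.
Competitive Q* = 328, so ΔQ = 128; wedge = 35 − 19 = 16.
DWL = ½ × 128 × 16 = 1024.

1024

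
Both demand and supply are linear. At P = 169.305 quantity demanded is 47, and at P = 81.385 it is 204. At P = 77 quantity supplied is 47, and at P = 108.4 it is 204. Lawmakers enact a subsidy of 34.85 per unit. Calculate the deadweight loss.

Demand slope = (81.385 − 169.305)/(204 − 47) = −0.56, so P = 195.625 − 0.56Q.
Supply slope = (108.4 − 77)/(204 − 47) = 0.2, so P = 67.6 + 0.2Q.
Competitive equilibrium: 195.625 − 0.56Q = 67.6 + 0.2Q → Q* = 168.4539, P* = 101.2908.
The subsidy lowers effective supply by 34.85: P = 32.75 + 0.2Q.
New quantity: 195.625 − 0.56Q = 32.75 + 0.2Q → Q' = 214.3092.
Overproduction ΔQ = 214.3092 − 168.4539 = 45.8553; wedge = subsidy = 34.85.
DWL = ½ × 45.8553 × 34.85 = 799.03.

799.03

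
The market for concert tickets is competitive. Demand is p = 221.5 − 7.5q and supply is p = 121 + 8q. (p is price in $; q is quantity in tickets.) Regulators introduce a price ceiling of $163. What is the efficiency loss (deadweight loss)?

$11.80

Competitive equilibrium: 221.5 − 7.5q = 121 + 8q → q* = 6.4839, p* = 172.871.
At the ceiling p = 163, quantity supplied = (163 − 121)/8 = 5.25.
Willingness to pay at q' = 5.25: 221.5 − 7.5·5.25 = 182.125.
Δq = 6.4839 − 5.25 = 1.2339; wedge = 182.125 − 163 = 19.125.
DWL = ½ × 1.2339 × 19.125 = $11.80.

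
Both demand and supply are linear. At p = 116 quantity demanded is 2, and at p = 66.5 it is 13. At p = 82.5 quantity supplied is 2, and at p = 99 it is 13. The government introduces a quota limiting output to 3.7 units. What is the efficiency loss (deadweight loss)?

Demand slope = (66.5 − 116)/(13 − 2) = −4.5, so p = 125 − 4.5q.
Supply slope = (99 − 82.5)/(13 − 2) = 1.5, so p = 79.5 + 1.5q.
Competitive equilibrium: 125 − 4.5q = 79.5 + 1.5q → q* = 7.5833, p* = 90.875.
At q = 3.7: demand price = 125 − 4.5·3.7 = 108.35; supply price = 79.5 + 1.5·3.7 = 85.05.
Δq = 7.5833 − 3.7 = 3.8833; wedge = 108.35 − 85.05 = 23.3.
Deadweight loss = ½ × 3.8833 × 23.3 = 45.24.

45.24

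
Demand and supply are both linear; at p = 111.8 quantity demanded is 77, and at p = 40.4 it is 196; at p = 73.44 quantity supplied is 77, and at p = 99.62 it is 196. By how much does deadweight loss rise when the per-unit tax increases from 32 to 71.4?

Demand slope = (40.4 − 111.8)/(196 − 77) = −0.6, so p = 158 − 0.6q.
Supply slope = (99.62 − 73.44)/(196 − 77) = 0.22, so p = 56.5 + 0.22q.
Competitive equilibrium: 158 − 0.6q = 56.5 + 0.22q → q* = 123.7805, p* = 83.7317.
For a per-unit tax t: Δq = t/0.82, so DWL = ½·t·(t/0.82) = t²/1.64.
At t = 32: DWL = 624.39. At t = 71.4: DWL = 3108.512.
Increase = 3108.512 − 624.39 = 2484.12.

2484.12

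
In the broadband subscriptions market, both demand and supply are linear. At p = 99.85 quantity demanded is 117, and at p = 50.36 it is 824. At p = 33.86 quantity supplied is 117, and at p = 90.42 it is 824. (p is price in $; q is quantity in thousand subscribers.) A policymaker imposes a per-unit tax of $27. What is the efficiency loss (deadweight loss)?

$2430 thousand

Demand slope = (50.36 − 99.85)/(824 − 117) = −0.07, so p = 108.04 − 0.07q.
Supply slope = (90.42 − 33.86)/(824 − 117) = 0.08, so p = 24.5 + 0.08q.
Competitive equilibrium: 108.04 − 0.07q = 24.5 + 0.08q → q* = 556.9333, p* = 69.0547.
With the tax, the buyer price exceeds the seller price by 27: (108.04 − 0.07q) − (24.5 + 0.08q) = 27 → q' = 376.9333.
Δq = 556.9333 − 376.9333 = 180; the wedge equals the tax, 27.
DWL = ½ × 180 × 27 = $2430 thousand.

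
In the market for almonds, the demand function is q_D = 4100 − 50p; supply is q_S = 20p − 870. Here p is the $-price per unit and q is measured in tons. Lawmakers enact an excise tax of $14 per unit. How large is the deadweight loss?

$1400

In inverse form: demand p = 82 − 0.02q, supply p = 43.5 + 0.05q.
Competitive equilibrium: 82 − 0.02q = 43.5 + 0.05q → q* = 550, p* = 71.
With the tax, the buyer price exceeds the seller price by 14: (82 − 0.02q) − (43.5 + 0.05q) = 14 → q' = 350.
Δq = 550 − 350 = 200; the wedge equals the tax, 14.
Welfare loss = ½ × 200 × 14 = $1400.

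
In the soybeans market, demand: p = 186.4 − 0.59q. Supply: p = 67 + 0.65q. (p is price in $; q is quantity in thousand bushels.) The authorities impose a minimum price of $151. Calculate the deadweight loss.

Competitive equilibrium: 186.4 − 0.59q = 67 + 0.65q → q* = 96.2903, p* = 129.5887.
At the floor p = 151, quantity demanded = (186.4 − 151)/0.59 = 60.
Sellers' marginal cost at q' = 60: 67 + 0.65·60 = 106.
Δq = 96.2903 − 60 = 36.2903; wedge = 151 − 106 = 45.
The triangle = ½ × 36.2903 × 45 = $816.53 thousand.

$816.53 thousand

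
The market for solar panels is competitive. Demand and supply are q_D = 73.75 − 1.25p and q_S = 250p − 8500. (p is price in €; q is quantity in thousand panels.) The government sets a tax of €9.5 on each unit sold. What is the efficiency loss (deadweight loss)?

€56.13 thousand

In inverse form: demand p = 59 − 0.8q, supply p = 34 + 0.004q.
Competitive equilibrium: 59 − 0.8q = 34 + 0.004q → q* = 31.0945, p* = 34.1244.
With the tax, the buyer price exceeds the seller price by 9.5: (59 − 0.8q) − (34 + 0.004q) = 9.5 → q' = 19.2786.
Δq = 31.0945 − 19.2786 = 11.8159; the wedge equals the tax, 9.5.
Deadweight loss = ½ × 11.8159 × 9.5 = €56.13 thousand.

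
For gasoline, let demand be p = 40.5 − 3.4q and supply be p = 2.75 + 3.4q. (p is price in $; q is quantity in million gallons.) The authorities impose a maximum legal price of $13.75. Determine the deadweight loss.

$18.24 million

Competitive equilibrium: 40.5 − 3.4q = 2.75 + 3.4q → q* = 5.5515, p* = 21.625.
At the ceiling p = 13.75, quantity supplied = (13.75 − 2.75)/3.4 = 3.2353.
Willingness to pay at q' = 3.2353: 40.5 − 3.4·3.2353 = 29.5.
Δq = 5.5515 − 3.2353 = 2.3162; wedge = 29.5 − 13.75 = 15.75.
DWL = ½ × 2.3162 × 15.75 = $18.24 million.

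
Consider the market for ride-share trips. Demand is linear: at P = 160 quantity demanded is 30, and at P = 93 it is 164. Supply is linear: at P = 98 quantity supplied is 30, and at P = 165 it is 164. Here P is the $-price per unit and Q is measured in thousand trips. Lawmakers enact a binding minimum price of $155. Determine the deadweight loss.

$1352 thousand

Demand slope = (93 − 160)/(164 − 30) = −0.5, so P = 175 − 0.5Q.
Supply slope = (165 − 98)/(164 − 30) = 0.5, so P = 83 + 0.5Q.
Competitive equilibrium: 175 − 0.5Q = 83 + 0.5Q → Q* = 92, P* = 129.
At the floor P = 155, quantity demanded = (175 − 155)/0.5 = 40.
Sellers' marginal cost at Q' = 40: 83 + 0.5·40 = 103.
ΔQ = 92 − 40 = 52; wedge = 155 − 103 = 52.
Deadweight loss = ½ × 52 × 52 = $1352 thousand.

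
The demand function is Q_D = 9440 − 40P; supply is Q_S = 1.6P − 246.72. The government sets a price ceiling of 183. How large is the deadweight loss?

In inverse form: demand P = 236 − 0.025Q, supply P = 154.2 + 0.625Q.
Competitive equilibrium: 236 − 0.025Q = 154.2 + 0.625Q → Q* = 125.8462, P* = 232.8538.
At the ceiling P = 183, quantity supplied = (183 − 154.2)/0.625 = 46.08.
Willingness to pay at Q' = 46.08: 236 − 0.025·46.08 = 234.848.
ΔQ = 125.8462 − 46.08 = 79.7662; wedge = 234.848 − 183 = 51.848.
Deadweight loss = ½ × 79.7662 × 51.848 = 2067.86.

2067.86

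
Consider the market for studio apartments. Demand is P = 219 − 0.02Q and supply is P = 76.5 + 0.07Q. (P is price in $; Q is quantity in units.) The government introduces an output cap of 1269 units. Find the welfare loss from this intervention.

$4446.245

Competitive equilibrium: 219 − 0.02Q = 76.5 + 0.07Q → Q* = 1583.3333, P* = 187.3333.
At Q = 1269: demand price = 219 − 0.02·1269 = 193.62; supply price = 76.5 + 0.07·1269 = 165.33.
ΔQ = 1583.3333 − 1269 = 314.3333; wedge = 193.62 − 165.33 = 28.29.
Welfare loss = ½ × 314.3333 × 28.29 = $4446.245.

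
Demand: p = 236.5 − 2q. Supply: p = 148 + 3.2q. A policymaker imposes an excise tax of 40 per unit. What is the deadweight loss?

153.85

Competitive equilibrium: 236.5 − 2q = 148 + 3.2q → q* = 17.0192, p* = 202.4615.
With the tax, the buyer price exceeds the seller price by 40: (236.5 − 2q) − (148 + 3.2q) = 40 → q' = 9.3269.
Δq = 17.0192 − 9.3269 = 7.6923; the wedge equals the tax, 40.
DWL = ½ × 7.6923 × 40 = 153.85.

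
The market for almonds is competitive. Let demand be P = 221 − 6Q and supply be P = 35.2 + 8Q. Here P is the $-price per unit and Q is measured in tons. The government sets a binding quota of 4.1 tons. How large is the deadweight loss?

Competitive equilibrium: 221 − 6Q = 35.2 + 8Q → Q* = 13.27143, P* = 141.37143.
At Q = 4.1: demand price = 221 − 6·4.1 = 196.4; supply price = 35.2 + 8·4.1 = 68.
ΔQ = 13.27143 − 4.1 = 9.17143; wedge = 196.4 − 68 = 128.4.
The triangle = ½ × 9.17143 × 128.4 = $588.81.

$588.81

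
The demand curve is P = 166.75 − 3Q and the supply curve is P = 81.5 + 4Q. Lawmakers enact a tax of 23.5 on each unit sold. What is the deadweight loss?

39.45

Competitive equilibrium: 166.75 − 3Q = 81.5 + 4Q → Q* = 12.1786, P* = 130.2143.
With the tax, the buyer price exceeds the seller price by 23.5: (166.75 − 3Q) − (81.5 + 4Q) = 23.5 → Q' = 8.8214.
ΔQ = 12.1786 − 8.8214 = 3.3572; the wedge equals the tax, 23.5.
DWL = ½ × 3.3572 × 23.5 = 39.45.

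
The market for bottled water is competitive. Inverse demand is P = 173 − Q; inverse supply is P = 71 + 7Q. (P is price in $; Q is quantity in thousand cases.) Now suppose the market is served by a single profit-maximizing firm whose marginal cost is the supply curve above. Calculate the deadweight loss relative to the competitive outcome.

Competitive equilibrium: 173 − Q = 71 + 7Q → Q* = 12.75, P* = 160.25.
Marginal revenue: MR = 173 − 2Q. Set MR = MC: 173 − 2Q = 71 + 7Q → Q_m = 11.3333.
Price P_m = 173 − 1·11.3333 = 161.6667; MC(Q_m) = 71 + 7·11.3333 = 150.3331.
Competitive Q* = 12.75, so ΔQ = 1.4167; wedge = 161.6667 − 150.3331 = 11.3336.
Deadweight loss = ½ × 1.4167 × 11.3336 = $8.03 thousand.

$8.03 thousand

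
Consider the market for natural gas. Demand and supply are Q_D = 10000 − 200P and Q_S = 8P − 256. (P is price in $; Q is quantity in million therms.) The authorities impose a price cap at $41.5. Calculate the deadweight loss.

In inverse form: demand P = 50 − 0.005Q, supply P = 32 + 0.125Q.
Competitive equilibrium: 50 − 0.005Q = 32 + 0.125Q → Q* = 138.4615, P* = 49.3077.
At the ceiling P = 41.5, quantity supplied = (41.5 − 32)/0.125 = 76.
Willingness to pay at Q' = 76: 50 − 0.005·76 = 49.62.
ΔQ = 138.4615 − 76 = 62.4615; wedge = 49.62 − 41.5 = 8.12.
The triangle = ½ × 62.4615 × 8.12 = $253.59 million.

$253.59 million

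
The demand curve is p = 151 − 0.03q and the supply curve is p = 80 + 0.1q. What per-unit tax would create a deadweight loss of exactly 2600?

26

Competitive equilibrium: 151 − 0.03q = 80 + 0.1q → q* = 546.1538, p* = 134.6154.
A tax t gives Δq = t/0.13 and wedge t, so DWL = t²/0.26.
t²/0.26 = 2600 → t² = 676 → t = 26.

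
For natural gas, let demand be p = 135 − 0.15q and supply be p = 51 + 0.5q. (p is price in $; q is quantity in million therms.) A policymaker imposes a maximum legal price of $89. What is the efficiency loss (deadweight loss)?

$920.89 million

Competitive equilibrium: 135 − 0.15q = 51 + 0.5q → q* = 129.2308, p* = 115.6154.
At the ceiling p = 89, quantity supplied = (89 − 51)/0.5 = 76.
Willingness to pay at q' = 76: 135 − 0.15·76 = 123.6.
Δq = 129.2308 − 76 = 53.2308; wedge = 123.6 − 89 = 34.6.
Deadweight loss = ½ × 53.2308 × 34.6 = $920.89 million.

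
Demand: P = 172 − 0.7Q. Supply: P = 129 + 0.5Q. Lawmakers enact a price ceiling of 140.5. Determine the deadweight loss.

98.82

Competitive equilibrium: 172 − 0.7Q = 129 + 0.5Q → Q* = 35.8333, P* = 146.9167.
At the ceiling P = 140.5, quantity supplied = (140.5 − 129)/0.5 = 23.
Willingness to pay at Q' = 23: 172 − 0.7·23 = 155.9.
ΔQ = 35.8333 − 23 = 12.8333; wedge = 155.9 − 140.5 = 15.4.
Deadweight loss = ½ × 12.8333 × 15.4 = 98.82.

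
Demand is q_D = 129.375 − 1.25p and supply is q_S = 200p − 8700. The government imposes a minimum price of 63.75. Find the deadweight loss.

In inverse form: demand p = 103.5 − 0.8q, supply p = 43.5 + 0.005q.
Competitive equilibrium: 103.5 − 0.8q = 43.5 + 0.005q → q* = 74.5342, p* = 43.8727.
At the floor p = 63.75, quantity demanded = (103.5 − 63.75)/0.8 = 49.6875.
Sellers' marginal cost at q' = 49.6875: 43.5 + 0.005·49.6875 = 43.7484.
Δq = 74.5342 − 49.6875 = 24.8467; wedge = 63.75 − 43.7484 = 20.0016.
Deadweight loss = ½ × 24.8467 × 20.0016 = 248.49.

248.49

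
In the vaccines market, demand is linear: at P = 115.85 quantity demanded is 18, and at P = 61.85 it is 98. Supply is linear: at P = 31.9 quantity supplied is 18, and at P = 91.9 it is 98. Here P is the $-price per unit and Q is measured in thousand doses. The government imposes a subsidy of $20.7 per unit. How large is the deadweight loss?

$150.35 thousand

Demand slope = (61.85 − 115.85)/(98 − 18) = −0.675, so P = 128 − 0.675Q.
Supply slope = (91.9 − 31.9)/(98 − 18) = 0.75, so P = 18.4 + 0.75Q.
Competitive equilibrium: 128 − 0.675Q = 18.4 + 0.75Q → Q* = 76.9123, P* = 76.0842.
The subsidy lowers effective supply by 20.7: P = 0.75Q − 2.3.
New quantity: 128 − 0.675Q = 0.75Q − 2.3 → Q' = 91.4386.
Overproduction ΔQ = 91.4386 − 76.9123 = 14.5263; wedge = subsidy = 20.7.
Welfare loss = ½ × 14.5263 × 20.7 = $150.35 thousand.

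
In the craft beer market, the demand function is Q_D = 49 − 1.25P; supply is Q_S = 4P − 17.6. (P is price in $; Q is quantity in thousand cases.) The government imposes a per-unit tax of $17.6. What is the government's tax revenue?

In inverse form: demand P = 39.2 − 0.8Q, supply P = 4.4 + 0.25Q.
Competitive equilibrium: 39.2 − 0.8Q = 4.4 + 0.25Q → Q* = 33.14286, P* = 12.68571.
With the tax, the buyer price exceeds the seller price by 17.6: (39.2 − 0.8Q) − (4.4 + 0.25Q) = 17.6 → Q' = 16.38095.
Tax revenue = 17.6 × 16.38095 = $288.30 thousand.

$288.30 thousand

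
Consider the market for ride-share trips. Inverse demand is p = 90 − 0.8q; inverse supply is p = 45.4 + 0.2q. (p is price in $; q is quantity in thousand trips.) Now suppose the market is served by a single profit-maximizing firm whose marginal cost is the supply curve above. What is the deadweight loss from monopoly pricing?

$196.46 thousand

Competitive equilibrium: 90 − 0.8q = 45.4 + 0.2q → q* = 44.6, p* = 54.32.
Marginal revenue: MR = 90 − 1.6q. Set MR = MC: 90 − 1.6q = 45.4 + 0.2q → q_m = 24.7778.
Price p_m = 90 − 0.8·24.7778 = 70.1778; MC(q_m) = 45.4 + 0.2·24.7778 = 50.3556.
Competitive q* = 44.6, so Δq = 19.8222; wedge = 70.1778 − 50.3556 = 19.8222.
Welfare loss = ½ × 19.8222 × 19.8222 = $196.46 thousand.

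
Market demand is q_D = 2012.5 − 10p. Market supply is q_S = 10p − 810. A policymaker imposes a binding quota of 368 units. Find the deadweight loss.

5440.56

In inverse form: demand p = 201.25 − 0.1q, supply p = 81 + 0.1q.
Competitive equilibrium: 201.25 − 0.1q = 81 + 0.1q → q* = 601.25, p* = 141.125.
At q = 368: demand price = 201.25 − 0.1·368 = 164.45; supply price = 81 + 0.1·368 = 117.8.
Δq = 601.25 − 368 = 233.25; wedge = 164.45 − 117.8 = 46.65.
DWL = ½ × 233.25 × 46.65 = 5440.56.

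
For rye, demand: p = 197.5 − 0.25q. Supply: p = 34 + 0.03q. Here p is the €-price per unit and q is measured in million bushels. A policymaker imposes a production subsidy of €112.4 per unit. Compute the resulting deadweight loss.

€22560.29 million

Competitive equilibrium: 197.5 − 0.25q = 34 + 0.03q → q* = 583.92857, p* = 51.51786.
The subsidy lowers effective supply by 112.4: p = 0.03q − 78.4.
New quantity: 197.5 − 0.25q = 0.03q − 78.4 → q' = 985.35714.
Overproduction Δq = 985.35714 − 583.92857 = 401.42857; wedge = subsidy = 112.4.
Deadweight loss = ½ × 401.42857 × 112.4 = €22560.29 million.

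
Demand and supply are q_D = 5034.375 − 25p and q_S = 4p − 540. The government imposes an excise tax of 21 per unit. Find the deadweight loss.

760.34

In inverse form: demand p = 201.375 − 0.04q, supply p = 135 + 0.25q.
Competitive equilibrium: 201.375 − 0.04q = 135 + 0.25q → q* = 228.8793, p* = 192.2198.
With the tax, the buyer price exceeds the seller price by 21: (201.375 − 0.04q) − (135 + 0.25q) = 21 → q' = 156.4655.
Δq = 228.8793 − 156.4655 = 72.4138; the wedge equals the tax, 21.
The triangle = ½ × 72.4138 × 21 = 760.34.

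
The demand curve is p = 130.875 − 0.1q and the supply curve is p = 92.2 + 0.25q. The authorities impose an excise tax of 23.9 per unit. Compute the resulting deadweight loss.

816.01

Competitive equilibrium: 130.875 − 0.1q = 92.2 + 0.25q → q* = 110.5, p* = 119.825.
With the tax, the buyer price exceeds the seller price by 23.9: (130.875 − 0.1q) − (92.2 + 0.25q) = 23.9 → q' = 42.2143.
Δq = 110.5 − 42.2143 = 68.2857; the wedge equals the tax, 23.9.
Deadweight loss = ½ × 68.2857 × 23.9 = 816.01.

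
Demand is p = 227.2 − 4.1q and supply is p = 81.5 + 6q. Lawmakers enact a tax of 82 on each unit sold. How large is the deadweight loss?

332.87

Competitive equilibrium: 227.2 − 4.1q = 81.5 + 6q → q* = 14.4257, p* = 168.0545.
With the tax, the buyer price exceeds the seller price by 82: (227.2 − 4.1q) − (81.5 + 6q) = 82 → q' = 6.3069.
Δq = 14.4257 − 6.3069 = 8.1188; the wedge equals the tax, 82.
Deadweight loss = ½ × 8.1188 × 82 = 332.87.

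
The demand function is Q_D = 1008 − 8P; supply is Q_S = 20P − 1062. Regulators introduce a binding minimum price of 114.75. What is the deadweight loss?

In inverse form: demand P = 126 − 0.125Q, supply P = 53.1 + 0.05Q.
Competitive equilibrium: 126 − 0.125Q = 53.1 + 0.05Q → Q* = 416.5714, P* = 73.9286.
At the floor P = 114.75, quantity demanded = (126 − 114.75)/0.125 = 90.
Sellers' marginal cost at Q' = 90: 53.1 + 0.05·90 = 57.6.
ΔQ = 416.5714 − 90 = 326.5714; wedge = 114.75 − 57.6 = 57.15.
DWL = ½ × 326.5714 × 57.15 = 9331.78.

9331.78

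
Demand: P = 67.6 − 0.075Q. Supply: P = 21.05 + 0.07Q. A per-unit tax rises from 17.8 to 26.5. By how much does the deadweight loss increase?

Competitive equilibrium: 67.6 − 0.075Q = 21.05 + 0.07Q → Q* = 321.0345, P* = 43.5224.
For a per-unit tax t: ΔQ = t/0.145, so DWL = ½·t·(t/0.145) = t²/0.29.
At t = 17.8: DWL = 1092.552. At t = 26.5: DWL = 2421.552.
Increase = 2421.552 − 1092.552 = 1329.

1329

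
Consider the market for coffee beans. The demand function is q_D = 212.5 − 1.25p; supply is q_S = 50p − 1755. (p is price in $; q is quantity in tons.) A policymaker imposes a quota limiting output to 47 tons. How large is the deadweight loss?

$5661.74

In inverse form: demand p = 170 − 0.8q, supply p = 35.1 + 0.02q.
Competitive equilibrium: 170 − 0.8q = 35.1 + 0.02q → q* = 164.5122, p* = 38.3902.
At q = 47: demand price = 170 − 0.8·47 = 132.4; supply price = 35.1 + 0.02·47 = 36.04.
Δq = 164.5122 − 47 = 117.5122; wedge = 132.4 − 36.04 = 96.36.
The triangle = ½ × 117.5122 × 96.36 = $5661.74.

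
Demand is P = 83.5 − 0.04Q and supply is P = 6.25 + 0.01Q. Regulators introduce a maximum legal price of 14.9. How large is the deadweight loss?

11560

Competitive equilibrium: 83.5 − 0.04Q = 6.25 + 0.01Q → Q* = 1545, P* = 21.7.
At the ceiling P = 14.9, quantity supplied = (14.9 − 6.25)/0.01 = 865.
Willingness to pay at Q' = 865: 83.5 − 0.04·865 = 48.9.
ΔQ = 1545 − 865 = 680; wedge = 48.9 − 14.9 = 34.
Deadweight loss = ½ × 680 × 34 = 11560.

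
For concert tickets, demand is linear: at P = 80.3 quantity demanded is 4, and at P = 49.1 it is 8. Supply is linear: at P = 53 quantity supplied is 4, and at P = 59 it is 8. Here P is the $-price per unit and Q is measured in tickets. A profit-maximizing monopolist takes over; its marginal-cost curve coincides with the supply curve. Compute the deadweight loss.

$46.54

Demand slope = (49.1 − 80.3)/(8 − 4) = −7.8, so P = 111.5 − 7.8Q.
Supply slope = (59 − 53)/(8 − 4) = 1.5, so P = 47 + 1.5Q.
Competitive equilibrium: 111.5 − 7.8Q = 47 + 1.5Q → Q* = 6.9355, P* = 57.4032.
Marginal revenue: MR = 111.5 − 15.6Q. Set MR = MC: 111.5 − 15.6Q = 47 + 1.5Q → Q_m = 3.7719.
Price P_m = 111.5 − 7.8·3.7719 = 82.0792; MC(Q_m) = 47 + 1.5·3.7719 = 52.6579.
Competitive Q* = 6.9355, so ΔQ = 3.1636; wedge = 82.0792 − 52.6579 = 29.4213.
Welfare loss = ½ × 3.1636 × 29.4213 = $46.54.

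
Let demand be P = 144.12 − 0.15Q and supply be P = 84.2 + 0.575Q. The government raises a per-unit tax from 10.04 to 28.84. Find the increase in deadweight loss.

504.10

Competitive equilibrium: 144.12 − 0.15Q = 84.2 + 0.575Q → Q* = 82.6483, P* = 131.7228.
For a per-unit tax t: ΔQ = t/0.725, so DWL = ½·t·(t/0.725) = t²/1.45.
At t = 10.04: DWL = 69.518. At t = 28.84: DWL = 573.618.
Increase = 573.618 − 69.518 = 504.10.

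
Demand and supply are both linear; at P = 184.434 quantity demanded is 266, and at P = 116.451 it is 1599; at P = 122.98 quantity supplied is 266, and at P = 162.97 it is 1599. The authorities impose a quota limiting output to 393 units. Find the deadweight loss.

Demand slope = (116.451 − 184.434)/(1599 − 266) = −0.051, so P = 198 − 0.051Q.
Supply slope = (162.97 − 122.98)/(1599 − 266) = 0.03, so P = 115 + 0.03Q.
Competitive equilibrium: 198 − 0.051Q = 115 + 0.03Q → Q* = 1024.6914, P* = 145.7407.
At Q = 393: demand price = 198 − 0.051·393 = 177.957; supply price = 115 + 0.03·393 = 126.79.
ΔQ = 1024.6914 − 393 = 631.6914; wedge = 177.957 − 126.79 = 51.167.
DWL = ½ × 631.6914 × 51.167 = 16160.88.

16160.88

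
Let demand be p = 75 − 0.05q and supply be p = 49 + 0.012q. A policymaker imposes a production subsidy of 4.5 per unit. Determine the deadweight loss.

Competitive equilibrium: 75 − 0.05q = 49 + 0.012q → q* = 419.3548, p* = 54.0323.
The subsidy lowers effective supply by 4.5: p = 44.5 + 0.012q.
New quantity: 75 − 0.05q = 44.5 + 0.012q → q' = 491.9355.
Overproduction Δq = 491.9355 − 419.3548 = 72.5807; wedge = subsidy = 4.5.
The triangle = ½ × 72.5807 × 4.5 = 163.31.

163.31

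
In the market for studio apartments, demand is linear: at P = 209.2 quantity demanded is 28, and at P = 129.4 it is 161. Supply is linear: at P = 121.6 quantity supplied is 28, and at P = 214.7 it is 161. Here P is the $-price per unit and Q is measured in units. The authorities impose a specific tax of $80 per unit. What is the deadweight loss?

Demand slope = (129.4 − 209.2)/(161 − 28) = −0.6, so P = 226 − 0.6Q.
Supply slope = (214.7 − 121.6)/(161 − 28) = 0.7, so P = 102 + 0.7Q.
Competitive equilibrium: 226 − 0.6Q = 102 + 0.7Q → Q* = 95.3846, P* = 168.7692.
With the tax, the buyer price exceeds the seller price by 80: (226 − 0.6Q) − (102 + 0.7Q) = 80 → Q' = 33.8462.
ΔQ = 95.3846 − 33.8462 = 61.5384; the wedge equals the tax, 80.
DWL = ½ × 61.5384 × 80 = $2461.54.

$2461.54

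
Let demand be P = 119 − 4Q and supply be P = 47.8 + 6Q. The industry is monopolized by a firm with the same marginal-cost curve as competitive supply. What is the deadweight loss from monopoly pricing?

Competitive equilibrium: 119 − 4Q = 47.8 + 6Q → Q* = 7.12, P* = 90.52.
Marginal revenue: MR = 119 − 8Q. Set MR = MC: 119 − 8Q = 47.8 + 6Q → Q_m = 5.0857.
Price P_m = 119 − 4·5.0857 = 98.6572; MC(Q_m) = 47.8 + 6·5.0857 = 78.3142.
Competitive Q* = 7.12, so ΔQ = 2.0343; wedge = 98.6572 − 78.3142 = 20.343.
The triangle = ½ × 2.0343 × 20.343 = 20.69.

20.69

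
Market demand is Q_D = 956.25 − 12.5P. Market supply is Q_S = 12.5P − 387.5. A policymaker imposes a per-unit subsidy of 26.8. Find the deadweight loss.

2244.50

In inverse form: demand P = 76.5 − 0.08Q, supply P = 31 + 0.08Q.
Competitive equilibrium: 76.5 − 0.08Q = 31 + 0.08Q → Q* = 284.375, P* = 53.75.
The subsidy lowers effective supply by 26.8: P = 4.2 + 0.08Q.
New quantity: 76.5 − 0.08Q = 4.2 + 0.08Q → Q' = 451.875.
Overproduction ΔQ = 451.875 − 284.375 = 167.5; wedge = subsidy = 26.8.
DWL = ½ × 167.5 × 26.8 = 2244.50.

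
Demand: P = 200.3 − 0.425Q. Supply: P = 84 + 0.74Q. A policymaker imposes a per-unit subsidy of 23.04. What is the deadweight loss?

Competitive equilibrium: 200.3 − 0.425Q = 84 + 0.74Q → Q* = 99.8283, P* = 157.873.
The subsidy lowers effective supply by 23.04: P = 60.96 + 0.74Q.
New quantity: 200.3 − 0.425Q = 60.96 + 0.74Q → Q' = 119.6052.
Overproduction ΔQ = 119.6052 − 99.8283 = 19.7769; wedge = subsidy = 23.04.
The triangle = ½ × 19.7769 × 23.04 = 227.83.

227.83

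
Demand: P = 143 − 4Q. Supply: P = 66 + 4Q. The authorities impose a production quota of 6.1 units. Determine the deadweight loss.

Competitive equilibrium: 143 − 4Q = 66 + 4Q → Q* = 9.625, P* = 104.5.
At Q = 6.1: demand price = 143 − 4·6.1 = 118.6; supply price = 66 + 4·6.1 = 90.4.
ΔQ = 9.625 − 6.1 = 3.525; wedge = 118.6 − 90.4 = 28.2.
The triangle = ½ × 3.525 × 28.2 = 49.70.

49.70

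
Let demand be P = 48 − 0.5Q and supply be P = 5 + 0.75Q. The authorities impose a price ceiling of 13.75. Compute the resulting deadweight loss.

Competitive equilibrium: 48 − 0.5Q = 5 + 0.75Q → Q* = 34.4, P* = 30.8.
At the ceiling P = 13.75, quantity supplied = (13.75 − 5)/0.75 = 11.6667.
Willingness to pay at Q' = 11.6667: 48 − 0.5·11.6667 = 42.1667.
ΔQ = 34.4 − 11.6667 = 22.7333; wedge = 42.1667 − 13.75 = 28.4167.
Welfare loss = ½ × 22.7333 × 28.4167 = 323.

323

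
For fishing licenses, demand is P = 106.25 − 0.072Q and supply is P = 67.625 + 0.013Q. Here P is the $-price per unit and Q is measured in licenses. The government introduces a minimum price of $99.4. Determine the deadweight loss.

Competitive equilibrium: 106.25 − 0.072Q = 67.625 + 0.013Q → Q* = 454.4118, P* = 73.5324.
At the floor P = 99.4, quantity demanded = (106.25 − 99.4)/0.072 = 95.1389.
Sellers' marginal cost at Q' = 95.1389: 67.625 + 0.013·95.1389 = 68.8618.
ΔQ = 454.4118 − 95.1389 = 359.2729; wedge = 99.4 − 68.8618 = 30.5382.
The triangle = ½ × 359.2729 × 30.5382 = $5485.77.

$5485.77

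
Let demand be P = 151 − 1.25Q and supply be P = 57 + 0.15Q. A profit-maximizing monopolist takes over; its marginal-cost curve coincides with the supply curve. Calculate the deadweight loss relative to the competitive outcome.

Competitive equilibrium: 151 − 1.25Q = 57 + 0.15Q → Q* = 67.1429, P* = 67.0714.
Marginal revenue: MR = 151 − 2.5Q. Set MR = MC: 151 − 2.5Q = 57 + 0.15Q → Q_m = 35.4717.
Price P_m = 151 − 1.25·35.4717 = 106.6604; MC(Q_m) = 57 + 0.15·35.4717 = 62.3208.
Competitive Q* = 67.1429, so ΔQ = 31.6712; wedge = 106.6604 − 62.3208 = 44.3396.
Deadweight loss = ½ × 31.6712 × 44.3396 = 702.14.

702.14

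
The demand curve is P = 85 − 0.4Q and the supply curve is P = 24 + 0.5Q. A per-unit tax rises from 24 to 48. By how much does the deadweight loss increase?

960

Competitive equilibrium: 85 − 0.4Q = 24 + 0.5Q → Q* = 67.7778, P* = 57.8889.
For a per-unit tax t: ΔQ = t/0.9, so DWL = ½·t·(t/0.9) = t²/1.8.
At t = 24: DWL = 320. At t = 48: DWL = 1280.
Increase = 1280 − 320 = 960.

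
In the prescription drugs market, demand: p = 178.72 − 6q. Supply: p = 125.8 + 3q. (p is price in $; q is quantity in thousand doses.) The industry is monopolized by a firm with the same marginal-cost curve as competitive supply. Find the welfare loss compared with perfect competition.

$24.89 thousand

Competitive equilibrium: 178.72 − 6q = 125.8 + 3q → q* = 5.88, p* = 143.44.
Marginal revenue: MR = 178.72 − 12q. Set MR = MC: 178.72 − 12q = 125.8 + 3q → q_m = 3.528.
Price p_m = 178.72 − 6·3.528 = 157.552; MC(q_m) = 125.8 + 3·3.528 = 136.384.
Competitive q* = 5.88, so Δq = 2.352; wedge = 157.552 − 136.384 = 21.168.
Welfare loss = ½ × 2.352 × 21.168 = $24.89 thousand.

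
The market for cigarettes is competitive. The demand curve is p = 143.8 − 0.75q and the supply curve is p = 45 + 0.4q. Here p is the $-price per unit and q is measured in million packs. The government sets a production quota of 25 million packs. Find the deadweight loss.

Competitive equilibrium: 143.8 − 0.75q = 45 + 0.4q → q* = 85.913, p* = 79.3652.
At q = 25: demand price = 143.8 − 0.75·25 = 125.05; supply price = 45 + 0.4·25 = 55.
Δq = 85.913 − 25 = 60.913; wedge = 125.05 − 55 = 70.05.
Welfare loss = ½ × 60.913 × 70.05 = $2133.48 million.

$2133.48 million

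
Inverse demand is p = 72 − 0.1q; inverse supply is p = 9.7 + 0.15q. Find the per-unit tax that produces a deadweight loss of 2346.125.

34.25

Competitive equilibrium: 72 − 0.1q = 9.7 + 0.15q → q* = 249.2, p* = 47.08.
A tax t gives Δq = t/0.25 and wedge t, so DWL = t²/0.5.
t²/0.5 = 2346.125 → t² = 1173.0625 → t = 34.25.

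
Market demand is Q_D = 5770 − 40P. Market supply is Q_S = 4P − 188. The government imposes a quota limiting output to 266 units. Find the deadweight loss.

1056.02

In inverse form: demand P = 144.25 − 0.025Q, supply P = 47 + 0.25Q.
Competitive equilibrium: 144.25 − 0.025Q = 47 + 0.25Q → Q* = 353.6364, P* = 135.4091.
At Q = 266: demand price = 144.25 − 0.025·266 = 137.6; supply price = 47 + 0.25·266 = 113.5.
ΔQ = 353.6364 − 266 = 87.6364; wedge = 137.6 − 113.5 = 24.1.
The triangle = ½ × 87.6364 × 24.1 = 1056.02.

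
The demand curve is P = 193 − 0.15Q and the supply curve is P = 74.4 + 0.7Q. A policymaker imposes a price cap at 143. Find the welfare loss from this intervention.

732.99

Competitive equilibrium: 193 − 0.15Q = 74.4 + 0.7Q → Q* = 139.5294, P* = 172.0706.
At the ceiling P = 143, quantity supplied = (143 − 74.4)/0.7 = 98.
Willingness to pay at Q' = 98: 193 − 0.15·98 = 178.3.
ΔQ = 139.5294 − 98 = 41.5294; wedge = 178.3 − 143 = 35.3.
Deadweight loss = ½ × 41.5294 × 35.3 = 732.99.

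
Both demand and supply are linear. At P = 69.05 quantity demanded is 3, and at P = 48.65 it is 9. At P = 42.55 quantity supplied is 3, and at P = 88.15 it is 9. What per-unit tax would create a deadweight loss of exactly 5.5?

11

Demand slope = (48.65 − 69.05)/(9 − 3) = −3.4, so P = 79.25 − 3.4Q.
Supply slope = (88.15 − 42.55)/(9 − 3) = 7.6, so P = 19.75 + 7.6Q.
Competitive equilibrium: 79.25 − 3.4Q = 19.75 + 7.6Q → Q* = 5.4091, P* = 60.8591.
A tax t gives ΔQ = t/11 and wedge t, so DWL = t²/22.
t²/22 = 5.5 → t² = 121 → t = 11.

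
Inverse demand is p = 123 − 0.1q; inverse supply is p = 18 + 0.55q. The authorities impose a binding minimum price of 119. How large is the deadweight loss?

4800.77

Competitive equilibrium: 123 − 0.1q = 18 + 0.55q → q* = 161.5385, p* = 106.8462.
At the floor p = 119, quantity demanded = (123 − 119)/0.1 = 40.
Sellers' marginal cost at q' = 40: 18 + 0.55·40 = 40.
Δq = 161.5385 − 40 = 121.5385; wedge = 119 − 40 = 79.
Deadweight loss = ½ × 121.5385 × 79 = 4800.77.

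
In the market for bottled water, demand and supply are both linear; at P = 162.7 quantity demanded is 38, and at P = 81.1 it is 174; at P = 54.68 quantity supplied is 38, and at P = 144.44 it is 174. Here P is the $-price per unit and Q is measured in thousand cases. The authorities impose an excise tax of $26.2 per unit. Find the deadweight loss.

Demand slope = (81.1 − 162.7)/(174 − 38) = −0.6, so P = 185.5 − 0.6Q.
Supply slope = (144.44 − 54.68)/(174 − 38) = 0.66, so P = 29.6 + 0.66Q.
Competitive equilibrium: 185.5 − 0.6Q = 29.6 + 0.66Q → Q* = 123.7302, P* = 111.2619.
With the tax, the buyer price exceeds the seller price by 26.2: (185.5 − 0.6Q) − (29.6 + 0.66Q) = 26.2 → Q' = 102.9365.
ΔQ = 123.7302 − 102.9365 = 20.7937; the wedge equals the tax, 26.2.
Deadweight loss = ½ × 20.7937 × 26.2 = $272.40 thousand.

$272.40 thousand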